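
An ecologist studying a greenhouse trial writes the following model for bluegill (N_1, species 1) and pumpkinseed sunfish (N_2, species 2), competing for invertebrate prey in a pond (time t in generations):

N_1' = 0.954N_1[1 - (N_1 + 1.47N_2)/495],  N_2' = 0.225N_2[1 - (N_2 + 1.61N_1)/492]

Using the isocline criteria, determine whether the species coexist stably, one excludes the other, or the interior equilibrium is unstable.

unstable coexistence (outcome depends on initial conditions)

Compare the nullcline intercepts: K1/α12 = 495/1.47 = 337 < K2 = 492; K2/α21 = 492/1.61 = 306 < K1 = 495.
Since both are reversed, neither can invade when rare; the interior point is a saddle.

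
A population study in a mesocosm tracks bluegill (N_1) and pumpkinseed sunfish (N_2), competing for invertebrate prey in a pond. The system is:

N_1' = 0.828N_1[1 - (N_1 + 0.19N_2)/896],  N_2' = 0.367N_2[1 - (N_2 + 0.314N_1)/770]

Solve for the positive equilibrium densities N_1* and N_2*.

N_1* ≈ 797, N_2* ≈ 520

Setting both brackets to zero gives the nullclines N_1 + 0.19N_2 = 896 and 0.314N_1 + N_2 = 770.
Substituting N_2 = 770 - 0.314N_1 into the first: N_1(1 - 0.19·0.314) = 896 - 0.19·770.
So N_1* = 750/0.94 = 797, and then N_2* = 770 - 0.314·797 = 520.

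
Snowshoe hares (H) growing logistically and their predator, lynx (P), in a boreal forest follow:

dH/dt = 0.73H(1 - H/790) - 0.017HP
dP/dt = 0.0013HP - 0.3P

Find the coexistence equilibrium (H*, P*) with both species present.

H* ≈ 231, P* ≈ 30.4

From dP/dt = 0 with P > 0: 0.0013H* = 0.3, so H* = 231.
Substitute into dH/dt = 0: 0.73(1 - 231/790) = 0.017P*.
The bracket is 0.708, giving P* = 0.517/0.017 = 30.4.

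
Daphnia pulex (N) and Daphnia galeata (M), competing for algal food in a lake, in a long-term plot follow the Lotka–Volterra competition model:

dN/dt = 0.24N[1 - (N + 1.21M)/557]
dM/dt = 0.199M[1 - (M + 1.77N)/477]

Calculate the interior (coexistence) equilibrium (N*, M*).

Setting both brackets to zero gives the nullclines N + 1.21M = 557 and 1.77N + M = 477.
Substituting M = 477 - 1.77N into the first: N(1 - 1.21·1.77) = 557 - 1.21·477.
So N* = -20.2/-1.14 = 17.7, and then M* = 477 - 1.77·17.7 = 446.

N* ≈ 17.7, M* ≈ 446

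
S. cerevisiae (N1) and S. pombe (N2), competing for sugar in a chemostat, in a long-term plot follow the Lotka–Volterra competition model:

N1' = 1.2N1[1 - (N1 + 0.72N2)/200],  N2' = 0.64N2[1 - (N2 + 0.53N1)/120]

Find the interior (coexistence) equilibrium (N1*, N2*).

N1* ≈ 184, N2* ≈ 22.6

Setting both brackets to zero gives the nullclines N1 + 0.72N2 = 200 and 0.53N1 + N2 = 120.
Substituting N2 = 120 - 0.53N1 into the first: N1(1 - 0.72·0.53) = 200 - 0.72·120.
So N1* = 114/0.618 = 184, and then N2* = 120 - 0.53·184 = 22.6.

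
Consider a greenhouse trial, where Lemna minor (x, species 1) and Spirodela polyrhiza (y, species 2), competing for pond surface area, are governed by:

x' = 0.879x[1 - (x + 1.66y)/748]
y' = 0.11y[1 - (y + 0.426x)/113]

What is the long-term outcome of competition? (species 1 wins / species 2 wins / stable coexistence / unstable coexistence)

species 1 excludes species 2

Compare the nullcline intercepts: K1/α12 = 748/1.66 = 451 > K2 = 113; K2/α21 = 113/0.426 = 265 < K1 = 748.
Since the inequalities point opposite ways, species 1 can invade but species 2 cannot.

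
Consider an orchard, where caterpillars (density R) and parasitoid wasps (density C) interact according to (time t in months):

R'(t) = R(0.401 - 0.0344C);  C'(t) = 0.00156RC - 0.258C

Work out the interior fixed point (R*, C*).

R* ≈ 165, C* ≈ 11.7

Set dC/dt = 0 with C > 0: 0.00156R - 0.258 = 0, so R* = 0.258/0.00156 = 165.
Set dR/dt = 0 with R > 0: 0.401 - 0.0344C = 0, so C* = 0.401/0.0344 = 11.7.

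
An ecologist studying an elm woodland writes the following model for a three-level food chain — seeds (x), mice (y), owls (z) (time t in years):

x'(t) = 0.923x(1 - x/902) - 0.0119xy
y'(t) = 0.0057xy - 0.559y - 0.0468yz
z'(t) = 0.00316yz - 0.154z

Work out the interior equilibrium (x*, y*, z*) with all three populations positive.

x* ≈ 335, y* ≈ 48.7, z* ≈ 28.9

From dz/dt = 0: 0.00316y* = 0.154, so y* = 48.7.
From dx/dt = 0: 0.923(1 - x*/902) = 0.0119·48.7, giving x* = 902·(1 - 0.628) = 335.
From dy/dt = 0: 0.0057·335 - 0.559 = 0.0468z*, so z* = 1.35/0.0468 = 28.9.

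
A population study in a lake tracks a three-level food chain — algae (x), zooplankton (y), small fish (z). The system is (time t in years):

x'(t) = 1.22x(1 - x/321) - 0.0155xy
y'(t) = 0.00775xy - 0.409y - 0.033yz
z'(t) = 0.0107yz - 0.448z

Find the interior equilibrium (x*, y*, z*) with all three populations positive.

x* ≈ 150, y* ≈ 41.9, z* ≈ 22.9

From dz/dt = 0: 0.0107y* = 0.448, so y* = 41.9.
From dx/dt = 0: 1.22(1 - x*/321) = 0.0155·41.9, giving x* = 321·(1 - 0.532) = 150.
From dy/dt = 0: 0.00775·150 - 0.409 = 0.033z*, so z* = 0.755/0.033 = 22.9.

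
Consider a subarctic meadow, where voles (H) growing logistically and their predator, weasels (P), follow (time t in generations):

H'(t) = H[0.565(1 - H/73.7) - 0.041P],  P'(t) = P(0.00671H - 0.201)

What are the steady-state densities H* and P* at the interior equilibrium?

From dP/dt = 0 with P > 0: 0.00671H* = 0.201, so H* = 30.
Substitute into dH/dt = 0: 0.565(1 - 30/73.7) = 0.041P*.
The bracket is 0.594, giving P* = 0.335/0.041 = 8.18.

H* ≈ 30, P* ≈ 8.18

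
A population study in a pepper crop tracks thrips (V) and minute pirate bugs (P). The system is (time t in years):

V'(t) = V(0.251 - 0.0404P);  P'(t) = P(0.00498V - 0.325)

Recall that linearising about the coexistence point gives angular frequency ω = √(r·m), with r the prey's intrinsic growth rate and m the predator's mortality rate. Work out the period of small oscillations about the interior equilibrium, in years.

Here r = 0.251 and m = 0.325, so r·m = 0.0816.
ω = √0.0816 = 0.286 per year, hence T = 2π/ω ≈ 22 years.

T ≈ 22 years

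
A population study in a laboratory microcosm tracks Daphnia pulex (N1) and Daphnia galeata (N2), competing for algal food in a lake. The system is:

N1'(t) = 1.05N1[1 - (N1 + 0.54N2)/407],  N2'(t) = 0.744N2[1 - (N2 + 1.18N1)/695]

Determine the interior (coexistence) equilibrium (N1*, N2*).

Setting both brackets to zero gives the nullclines N1 + 0.54N2 = 407 and 1.18N1 + N2 = 695.
Substituting N2 = 695 - 1.18N1 into the first: N1(1 - 0.54·1.18) = 407 - 0.54·695.
So N1* = 31.7/0.363 = 87.4, and then N2* = 695 - 1.18·87.4 = 592.

N1* ≈ 87.4, N2* ≈ 592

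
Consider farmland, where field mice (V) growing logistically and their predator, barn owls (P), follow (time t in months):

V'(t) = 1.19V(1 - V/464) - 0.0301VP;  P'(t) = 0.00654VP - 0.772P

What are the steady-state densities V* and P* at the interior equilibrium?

From dP/dt = 0 with P > 0: 0.00654V* = 0.772, so V* = 118.
Substitute into dV/dt = 0: 1.19(1 - 118/464) = 0.0301P*.
The bracket is 0.746, giving P* = 0.887/0.0301 = 29.5.

V* ≈ 118, P* ≈ 29.5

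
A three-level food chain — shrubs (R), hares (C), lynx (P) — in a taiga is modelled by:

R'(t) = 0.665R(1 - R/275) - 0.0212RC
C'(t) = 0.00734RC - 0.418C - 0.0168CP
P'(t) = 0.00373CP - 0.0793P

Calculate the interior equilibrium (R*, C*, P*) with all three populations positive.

R* ≈ 88.6, C* ≈ 21.3, P* ≈ 13.8

From dP/dt = 0: 0.00373C* = 0.0793, so C* = 21.3.
From dR/dt = 0: 0.665(1 - R*/275) = 0.0212·21.3, giving R* = 275·(1 - 0.678) = 88.6.
From dC/dt = 0: 0.00734·88.6 - 0.418 = 0.0168P*, so P* = 0.232/0.0168 = 13.8.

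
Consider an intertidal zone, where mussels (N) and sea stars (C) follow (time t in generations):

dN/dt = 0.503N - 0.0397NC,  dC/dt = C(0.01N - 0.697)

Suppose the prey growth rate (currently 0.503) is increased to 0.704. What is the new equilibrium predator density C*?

At the interior fixed point, setting dN/dt = 0 with N > 0 fixes C* = (prey growth rate)/(NC coefficient) — independent of the other coefficients.
With the change, C* = 0.704/0.0397 = 17.7; it rises from 12.7.

C* ≈ 17.7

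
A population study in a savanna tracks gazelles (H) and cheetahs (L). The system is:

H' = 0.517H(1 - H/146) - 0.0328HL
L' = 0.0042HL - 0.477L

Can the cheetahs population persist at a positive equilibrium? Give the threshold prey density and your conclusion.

Threshold H = 114; K > 114, so yes, the predator persists.

The predator equation gives dL/dt > 0 only when H > 0.477/0.0042 = 114.
Without the predator, H → K = 146. Since 146 > 114, the predator can invade and persist.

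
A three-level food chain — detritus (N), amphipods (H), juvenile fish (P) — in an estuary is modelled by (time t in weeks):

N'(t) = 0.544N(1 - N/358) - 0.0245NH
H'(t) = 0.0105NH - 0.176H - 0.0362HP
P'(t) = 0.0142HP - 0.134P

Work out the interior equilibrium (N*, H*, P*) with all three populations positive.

N* ≈ 206, H* ≈ 9.44, P* ≈ 54.8

From dP/dt = 0: 0.0142H* = 0.134, so H* = 9.44.
From dN/dt = 0: 0.544(1 - N*/358) = 0.0245·9.44, giving N* = 358·(1 - 0.425) = 206.
From dH/dt = 0: 0.0105·206 - 0.176 = 0.0362P*, so P* = 1.99/0.0362 = 54.8.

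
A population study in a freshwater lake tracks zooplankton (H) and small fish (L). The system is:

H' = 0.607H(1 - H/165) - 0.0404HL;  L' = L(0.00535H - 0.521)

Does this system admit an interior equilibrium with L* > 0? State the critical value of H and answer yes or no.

The predator equation gives dL/dt > 0 only when H > 0.521/0.00535 = 97.4.
Without the predator, H → K = 165. Since 165 > 97.4, the predator can invade and persist.

Threshold H = 97.4; K > 97.4, so yes, the predator persists.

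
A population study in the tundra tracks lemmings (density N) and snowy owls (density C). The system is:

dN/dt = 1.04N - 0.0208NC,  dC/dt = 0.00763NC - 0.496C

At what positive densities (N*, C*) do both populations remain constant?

Set dC/dt = 0 with C > 0: 0.00763N - 0.496 = 0, so N* = 0.496/0.00763 = 65.
Set dN/dt = 0 with N > 0: 1.04 - 0.0208C = 0, so C* = 1.04/0.0208 = 50.

N* ≈ 65, C* ≈ 50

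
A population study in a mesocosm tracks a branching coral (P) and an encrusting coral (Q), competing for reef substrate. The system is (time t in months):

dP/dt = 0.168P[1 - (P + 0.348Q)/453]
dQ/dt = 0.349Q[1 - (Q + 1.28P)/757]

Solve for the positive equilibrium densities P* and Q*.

P* ≈ 342, Q* ≈ 319

Setting both brackets to zero gives the nullclines P + 0.348Q = 453 and 1.28P + Q = 757.
Substituting Q = 757 - 1.28P into the first: P(1 - 0.348·1.28) = 453 - 0.348·757.
So P* = 190/0.555 = 342, and then Q* = 757 - 1.28·342 = 319.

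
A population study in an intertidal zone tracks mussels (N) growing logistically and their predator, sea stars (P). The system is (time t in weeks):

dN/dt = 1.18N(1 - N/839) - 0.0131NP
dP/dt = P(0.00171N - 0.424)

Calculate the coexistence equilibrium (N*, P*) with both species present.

N* ≈ 248, P* ≈ 63.5

From dP/dt = 0 with P > 0: 0.00171N* = 0.424, so N* = 248.
Substitute into dN/dt = 0: 1.18(1 - 248/839) = 0.0131P*.
The bracket is 0.704, giving P* = 0.831/0.0131 = 63.5.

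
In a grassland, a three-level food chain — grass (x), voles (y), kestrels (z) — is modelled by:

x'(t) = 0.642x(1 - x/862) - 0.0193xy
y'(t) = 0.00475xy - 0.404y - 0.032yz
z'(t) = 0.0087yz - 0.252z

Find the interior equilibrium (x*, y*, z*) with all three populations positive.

From dz/dt = 0: 0.0087y* = 0.252, so y* = 29.
From dx/dt = 0: 0.642(1 - x*/862) = 0.0193·29, giving x* = 862·(1 - 0.871) = 111.
From dy/dt = 0: 0.00475·111 - 0.404 = 0.032z*, so z* = 0.125/0.032 = 3.91.

x* ≈ 111, y* ≈ 29, z* ≈ 3.91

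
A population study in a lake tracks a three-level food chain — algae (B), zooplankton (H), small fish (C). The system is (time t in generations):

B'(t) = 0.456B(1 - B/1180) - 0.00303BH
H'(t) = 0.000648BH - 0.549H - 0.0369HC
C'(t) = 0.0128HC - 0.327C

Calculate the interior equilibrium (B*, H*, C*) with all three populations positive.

From dC/dt = 0: 0.0128H* = 0.327, so H* = 25.5.
From dB/dt = 0: 0.456(1 - B*/1180) = 0.00303·25.5, giving B* = 1180·(1 - 0.17) = 980.
From dH/dt = 0: 0.000648·980 - 0.549 = 0.0369C*, so C* = 0.0858/0.0369 = 2.33.

B* ≈ 980, H* ≈ 25.5, C* ≈ 2.33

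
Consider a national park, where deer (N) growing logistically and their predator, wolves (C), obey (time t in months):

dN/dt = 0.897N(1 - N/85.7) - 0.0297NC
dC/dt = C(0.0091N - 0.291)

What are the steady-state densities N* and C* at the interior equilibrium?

From dC/dt = 0 with C > 0: 0.0091N* = 0.291, so N* = 32.
Substitute into dN/dt = 0: 0.897(1 - 32/85.7) = 0.0297C*.
The bracket is 0.627, giving C* = 0.562/0.0297 = 18.9.

N* ≈ 32, C* ≈ 18.9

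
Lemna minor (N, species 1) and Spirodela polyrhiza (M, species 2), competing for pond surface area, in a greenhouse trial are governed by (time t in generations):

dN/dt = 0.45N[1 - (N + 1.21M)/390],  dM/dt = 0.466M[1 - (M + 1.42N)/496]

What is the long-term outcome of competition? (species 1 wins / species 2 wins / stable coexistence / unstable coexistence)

Compare the nullcline intercepts: K1/α12 = 390/1.21 = 322 < K2 = 496; K2/α21 = 496/1.42 = 349 < K1 = 390.
Since both are reversed, neither can invade when rare; the interior point is a saddle.

unstable coexistence (outcome depends on initial conditions)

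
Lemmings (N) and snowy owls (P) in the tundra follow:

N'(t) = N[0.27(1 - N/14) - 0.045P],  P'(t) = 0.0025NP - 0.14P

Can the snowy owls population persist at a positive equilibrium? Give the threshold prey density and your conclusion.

Threshold N = 56; K < 56, so no, the predator goes extinct.

The predator equation gives dP/dt > 0 only when N > 0.14/0.0025 = 56.
Without the predator, N → K = 14. Since 14 < 56, the predator cannot invade.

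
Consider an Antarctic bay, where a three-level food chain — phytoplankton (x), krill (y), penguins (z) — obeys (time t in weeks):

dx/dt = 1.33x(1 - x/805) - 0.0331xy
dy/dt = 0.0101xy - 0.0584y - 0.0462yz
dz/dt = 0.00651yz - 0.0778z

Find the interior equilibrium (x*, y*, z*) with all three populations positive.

x* ≈ 566, y* ≈ 12, z* ≈ 122

From dz/dt = 0: 0.00651y* = 0.0778, so y* = 12.
From dx/dt = 0: 1.33(1 - x*/805) = 0.0331·12, giving x* = 805·(1 - 0.297) = 566.
From dy/dt = 0: 0.0101·566 - 0.0584 = 0.0462z*, so z* = 5.65/0.0462 = 122.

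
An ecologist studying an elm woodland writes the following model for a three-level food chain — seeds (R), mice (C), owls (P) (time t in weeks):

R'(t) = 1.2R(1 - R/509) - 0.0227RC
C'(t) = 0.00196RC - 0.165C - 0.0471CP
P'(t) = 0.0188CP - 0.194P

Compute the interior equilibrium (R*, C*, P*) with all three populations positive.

From dP/dt = 0: 0.0188C* = 0.194, so C* = 10.3.
From dR/dt = 0: 1.2(1 - R*/509) = 0.0227·10.3, giving R* = 509·(1 - 0.195) = 410.
From dC/dt = 0: 0.00196·410 - 0.165 = 0.0471P*, so P* = 0.638/0.0471 = 13.5.

R* ≈ 410, C* ≈ 10.3, P* ≈ 13.5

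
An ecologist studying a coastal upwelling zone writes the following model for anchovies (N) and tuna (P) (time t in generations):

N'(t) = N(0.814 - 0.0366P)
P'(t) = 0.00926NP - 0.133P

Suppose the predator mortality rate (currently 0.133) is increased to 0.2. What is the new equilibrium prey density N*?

N* ≈ 21.6

At the interior fixed point, setting dP/dt = 0 with P > 0 fixes N* = (predator death rate)/(NP coefficient) — independent of the other coefficients.
With the change, N* = 0.2/0.00926 = 21.6; it rises from 14.4.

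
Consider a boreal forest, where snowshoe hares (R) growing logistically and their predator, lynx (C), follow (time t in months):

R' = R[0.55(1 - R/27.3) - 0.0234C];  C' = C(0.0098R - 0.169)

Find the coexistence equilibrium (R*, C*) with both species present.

From dC/dt = 0 with C > 0: 0.0098R* = 0.169, so R* = 17.2.
Substitute into dR/dt = 0: 0.55(1 - 17.2/27.3) = 0.0234C*.
The bracket is 0.368, giving C* = 0.203/0.0234 = 8.66.

R* ≈ 17.2, C* ≈ 8.66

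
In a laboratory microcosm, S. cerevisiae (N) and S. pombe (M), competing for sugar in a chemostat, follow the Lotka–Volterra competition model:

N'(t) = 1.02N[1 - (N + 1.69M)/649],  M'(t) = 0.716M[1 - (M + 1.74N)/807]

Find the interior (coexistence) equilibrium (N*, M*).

Setting both brackets to zero gives the nullclines N + 1.69M = 649 and 1.74N + M = 807.
Substituting M = 807 - 1.74N into the first: N(1 - 1.69·1.74) = 649 - 1.69·807.
So N* = -715/-1.94 = 368, and then M* = 807 - 1.74·368 = 166.

N* ≈ 368, M* ≈ 166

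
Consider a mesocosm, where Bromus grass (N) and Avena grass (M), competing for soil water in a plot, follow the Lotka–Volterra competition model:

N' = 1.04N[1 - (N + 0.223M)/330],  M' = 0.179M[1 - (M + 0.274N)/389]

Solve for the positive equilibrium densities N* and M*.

Setting both brackets to zero gives the nullclines N + 0.223M = 330 and 0.274N + M = 389.
Substituting M = 389 - 0.274N into the first: N(1 - 0.223·0.274) = 330 - 0.223·389.
So N* = 243/0.939 = 259, and then M* = 389 - 0.274·259 = 318.

N* ≈ 259, M* ≈ 318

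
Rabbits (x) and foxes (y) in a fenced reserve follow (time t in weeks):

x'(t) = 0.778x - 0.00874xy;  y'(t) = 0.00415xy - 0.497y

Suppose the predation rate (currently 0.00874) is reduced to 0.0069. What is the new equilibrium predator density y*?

At the interior fixed point, setting dx/dt = 0 with x > 0 fixes y* = (prey growth rate)/(xy coefficient) — independent of the other coefficients.
With the change, y* = 0.778/0.0069 = 113; it rises from 89.

y* ≈ 113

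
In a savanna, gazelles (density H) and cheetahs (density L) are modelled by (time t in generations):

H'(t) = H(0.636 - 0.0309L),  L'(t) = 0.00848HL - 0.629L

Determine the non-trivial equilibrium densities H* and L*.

H* ≈ 74.2, L* ≈ 20.6

Set dL/dt = 0 with L > 0: 0.00848H - 0.629 = 0, so H* = 0.629/0.00848 = 74.2.
Set dH/dt = 0 with H > 0: 0.636 - 0.0309L = 0, so L* = 0.636/0.0309 = 20.6.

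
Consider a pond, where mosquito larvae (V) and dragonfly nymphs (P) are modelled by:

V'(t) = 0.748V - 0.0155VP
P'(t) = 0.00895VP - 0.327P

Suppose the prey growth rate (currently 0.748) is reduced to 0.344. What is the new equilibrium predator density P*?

At the interior fixed point, setting dV/dt = 0 with V > 0 fixes P* = (prey growth rate)/(VP coefficient) — independent of the other coefficients.
With the change, P* = 0.344/0.0155 = 22.2; it falls from 48.3.

P* ≈ 22.2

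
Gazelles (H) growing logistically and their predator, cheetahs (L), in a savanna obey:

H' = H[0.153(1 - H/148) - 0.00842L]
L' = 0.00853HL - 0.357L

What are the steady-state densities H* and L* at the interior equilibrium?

From dL/dt = 0 with L > 0: 0.00853H* = 0.357, so H* = 41.9.
Substitute into dH/dt = 0: 0.153(1 - 41.9/148) = 0.00842L*.
The bracket is 0.717, giving L* = 0.11/0.00842 = 13.

H* ≈ 41.9, L* ≈ 13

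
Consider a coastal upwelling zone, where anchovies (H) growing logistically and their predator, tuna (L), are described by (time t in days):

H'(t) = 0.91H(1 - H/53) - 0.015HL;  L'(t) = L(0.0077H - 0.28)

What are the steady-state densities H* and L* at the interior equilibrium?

H* ≈ 36.4, L* ≈ 19

From dL/dt = 0 with L > 0: 0.0077H* = 0.28, so H* = 36.4.
Substitute into dH/dt = 0: 0.91(1 - 36.4/53) = 0.015L*.
The bracket is 0.314, giving L* = 0.286/0.015 = 19.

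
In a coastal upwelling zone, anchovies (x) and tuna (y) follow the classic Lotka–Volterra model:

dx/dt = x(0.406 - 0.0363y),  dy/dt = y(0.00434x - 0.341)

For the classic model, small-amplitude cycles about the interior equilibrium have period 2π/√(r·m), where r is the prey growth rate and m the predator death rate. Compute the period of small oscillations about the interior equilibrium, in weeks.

T ≈ 16.9 weeks

Here r = 0.406 and m = 0.341, so r·m = 0.138.
ω = √0.138 = 0.372 per week, hence T = 2π/ω ≈ 16.9 weeks.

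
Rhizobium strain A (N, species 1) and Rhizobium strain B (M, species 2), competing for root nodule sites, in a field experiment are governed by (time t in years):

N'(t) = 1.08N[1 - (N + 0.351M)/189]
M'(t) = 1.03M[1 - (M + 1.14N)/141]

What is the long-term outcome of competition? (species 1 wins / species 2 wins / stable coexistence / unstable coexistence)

Compare the nullcline intercepts: K1/α12 = 189/0.351 = 538 > K2 = 141; K2/α21 = 141/1.14 = 124 < K1 = 189.
Since the inequalities point opposite ways, species 1 can invade but species 2 cannot.

species 1 excludes species 2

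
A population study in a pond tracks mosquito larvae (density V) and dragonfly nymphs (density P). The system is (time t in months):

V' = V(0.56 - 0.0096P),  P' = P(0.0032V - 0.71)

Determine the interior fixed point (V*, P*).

Set dP/dt = 0 with P > 0: 0.0032V - 0.71 = 0, so V* = 0.71/0.0032 = 222.
Set dV/dt = 0 with V > 0: 0.56 - 0.0096P = 0, so P* = 0.56/0.0096 = 58.3.

V* ≈ 222, P* ≈ 58.3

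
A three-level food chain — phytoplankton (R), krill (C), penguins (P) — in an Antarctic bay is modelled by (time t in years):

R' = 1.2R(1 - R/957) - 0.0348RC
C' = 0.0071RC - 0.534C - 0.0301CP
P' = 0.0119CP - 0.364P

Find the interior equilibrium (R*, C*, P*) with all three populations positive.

From dP/dt = 0: 0.0119C* = 0.364, so C* = 30.6.
From dR/dt = 0: 1.2(1 - R*/957) = 0.0348·30.6, giving R* = 957·(1 - 0.887) = 108.
From dC/dt = 0: 0.0071·108 - 0.534 = 0.0301P*, so P* = 0.233/0.0301 = 7.75.

R* ≈ 108, C* ≈ 30.6, P* ≈ 7.75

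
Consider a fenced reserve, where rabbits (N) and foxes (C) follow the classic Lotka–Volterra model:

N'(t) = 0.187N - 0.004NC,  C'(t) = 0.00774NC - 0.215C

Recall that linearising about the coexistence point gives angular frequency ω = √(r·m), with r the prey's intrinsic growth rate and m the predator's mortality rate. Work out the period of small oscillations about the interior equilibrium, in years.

T ≈ 31.3 years

Here r = 0.187 and m = 0.215, so r·m = 0.0402.
ω = √0.0402 = 0.201 per year, hence T = 2π/ω ≈ 31.3 years.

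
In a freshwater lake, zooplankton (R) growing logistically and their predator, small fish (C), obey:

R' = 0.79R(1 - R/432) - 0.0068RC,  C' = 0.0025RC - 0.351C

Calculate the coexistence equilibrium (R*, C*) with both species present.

From dC/dt = 0 with C > 0: 0.0025R* = 0.351, so R* = 140.
Substitute into dR/dt = 0: 0.79(1 - 140/432) = 0.0068C*.
The bracket is 0.675, giving C* = 0.533/0.0068 = 78.4.

R* ≈ 140, C* ≈ 78.4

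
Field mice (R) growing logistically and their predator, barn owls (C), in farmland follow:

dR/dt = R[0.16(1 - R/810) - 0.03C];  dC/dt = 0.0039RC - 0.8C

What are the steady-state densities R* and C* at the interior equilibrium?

R* ≈ 205, C* ≈ 3.98

From dC/dt = 0 with C > 0: 0.0039R* = 0.8, so R* = 205.
Substitute into dR/dt = 0: 0.16(1 - 205/810) = 0.03C*.
The bracket is 0.747, giving C* = 0.119/0.03 = 3.98.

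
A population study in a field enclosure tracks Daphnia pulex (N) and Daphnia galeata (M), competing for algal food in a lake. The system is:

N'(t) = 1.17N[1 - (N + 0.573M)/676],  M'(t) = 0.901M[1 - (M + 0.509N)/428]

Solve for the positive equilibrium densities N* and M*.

Setting both brackets to zero gives the nullclines N + 0.573M = 676 and 0.509N + M = 428.
Substituting M = 428 - 0.509N into the first: N(1 - 0.573·0.509) = 676 - 0.573·428.
So N* = 431/0.708 = 608, and then M* = 428 - 0.509·608 = 118.

N* ≈ 608, M* ≈ 118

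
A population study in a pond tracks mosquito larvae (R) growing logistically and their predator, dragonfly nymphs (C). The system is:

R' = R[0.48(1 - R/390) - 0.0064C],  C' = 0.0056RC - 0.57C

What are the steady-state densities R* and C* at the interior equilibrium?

From dC/dt = 0 with C > 0: 0.0056R* = 0.57, so R* = 102.
Substitute into dR/dt = 0: 0.48(1 - 102/390) = 0.0064C*.
The bracket is 0.739, giving C* = 0.355/0.0064 = 55.4.

R* ≈ 102, C* ≈ 55.4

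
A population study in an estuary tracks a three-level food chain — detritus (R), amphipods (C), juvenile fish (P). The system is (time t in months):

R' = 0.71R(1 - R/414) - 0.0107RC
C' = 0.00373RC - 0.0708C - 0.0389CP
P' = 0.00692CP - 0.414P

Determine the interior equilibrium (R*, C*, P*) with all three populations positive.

R* ≈ 40.7, C* ≈ 59.8, P* ≈ 2.09

From dP/dt = 0: 0.00692C* = 0.414, so C* = 59.8.
From dR/dt = 0: 0.71(1 - R*/414) = 0.0107·59.8, giving R* = 414·(1 - 0.902) = 40.7.
From dC/dt = 0: 0.00373·40.7 - 0.0708 = 0.0389P*, so P* = 0.0811/0.0389 = 2.09.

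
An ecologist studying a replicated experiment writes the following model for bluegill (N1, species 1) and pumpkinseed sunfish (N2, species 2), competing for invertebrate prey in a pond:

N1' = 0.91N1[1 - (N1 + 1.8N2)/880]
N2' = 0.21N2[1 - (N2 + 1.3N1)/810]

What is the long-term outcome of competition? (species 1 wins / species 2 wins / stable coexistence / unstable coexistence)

Compare the nullcline intercepts: K1/α12 = 880/1.8 = 489 < K2 = 810; K2/α21 = 810/1.3 = 623 < K1 = 880.
Since both are reversed, neither can invade when rare; the interior point is a saddle.

unstable coexistence (outcome depends on initial conditions)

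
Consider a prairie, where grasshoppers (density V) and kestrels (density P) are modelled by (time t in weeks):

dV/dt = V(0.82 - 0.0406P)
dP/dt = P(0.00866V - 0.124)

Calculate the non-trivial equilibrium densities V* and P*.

Set dP/dt = 0 with P > 0: 0.00866V - 0.124 = 0, so V* = 0.124/0.00866 = 14.3.
Set dV/dt = 0 with V > 0: 0.82 - 0.0406P = 0, so P* = 0.82/0.0406 = 20.2.

V* ≈ 14.3, P* ≈ 20.2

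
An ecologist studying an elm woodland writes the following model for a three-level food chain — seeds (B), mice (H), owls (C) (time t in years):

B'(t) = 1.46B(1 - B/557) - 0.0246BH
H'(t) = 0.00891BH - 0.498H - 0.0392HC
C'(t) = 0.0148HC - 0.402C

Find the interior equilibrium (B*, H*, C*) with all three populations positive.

B* ≈ 302, H* ≈ 27.2, C* ≈ 56

From dC/dt = 0: 0.0148H* = 0.402, so H* = 27.2.
From dB/dt = 0: 1.46(1 - B*/557) = 0.0246·27.2, giving B* = 557·(1 - 0.458) = 302.
From dH/dt = 0: 0.00891·302 - 0.498 = 0.0392C*, so C* = 2.19/0.0392 = 56.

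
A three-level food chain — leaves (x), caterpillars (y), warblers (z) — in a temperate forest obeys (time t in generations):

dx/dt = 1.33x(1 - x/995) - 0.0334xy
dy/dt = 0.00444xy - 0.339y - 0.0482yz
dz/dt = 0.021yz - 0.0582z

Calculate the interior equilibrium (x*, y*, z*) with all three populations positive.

x* ≈ 926, y* ≈ 2.77, z* ≈ 78.2

From dz/dt = 0: 0.021y* = 0.0582, so y* = 2.77.
From dx/dt = 0: 1.33(1 - x*/995) = 0.0334·2.77, giving x* = 995·(1 - 0.0696) = 926.
From dy/dt = 0: 0.00444·926 - 0.339 = 0.0482z*, so z* = 3.77/0.0482 = 78.2.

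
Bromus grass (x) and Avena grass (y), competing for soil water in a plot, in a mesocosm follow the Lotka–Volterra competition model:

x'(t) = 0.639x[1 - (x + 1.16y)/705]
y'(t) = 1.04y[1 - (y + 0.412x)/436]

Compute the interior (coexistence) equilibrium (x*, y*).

Setting both brackets to zero gives the nullclines x + 1.16y = 705 and 0.412x + y = 436.
Substituting y = 436 - 0.412x into the first: x(1 - 1.16·0.412) = 705 - 1.16·436.
So x* = 199/0.522 = 382, and then y* = 436 - 0.412·382 = 279.

x* ≈ 382, y* ≈ 279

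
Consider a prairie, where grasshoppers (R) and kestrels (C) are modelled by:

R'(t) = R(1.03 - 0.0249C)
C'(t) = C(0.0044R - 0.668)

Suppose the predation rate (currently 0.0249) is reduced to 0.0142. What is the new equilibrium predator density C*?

At the interior fixed point, setting dR/dt = 0 with R > 0 fixes C* = (prey growth rate)/(RC coefficient) — independent of the other coefficients.
With the change, C* = 1.03/0.0142 = 72.5; it rises from 41.4.

C* ≈ 72.5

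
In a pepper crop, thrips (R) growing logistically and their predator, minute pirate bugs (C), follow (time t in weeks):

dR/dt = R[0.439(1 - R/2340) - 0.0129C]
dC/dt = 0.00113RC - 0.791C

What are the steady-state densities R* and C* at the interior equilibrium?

R* ≈ 700, C* ≈ 23.9

From dC/dt = 0 with C > 0: 0.00113R* = 0.791, so R* = 700.
Substitute into dR/dt = 0: 0.439(1 - 700/2340) = 0.0129C*.
The bracket is 0.701, giving C* = 0.308/0.0129 = 23.9.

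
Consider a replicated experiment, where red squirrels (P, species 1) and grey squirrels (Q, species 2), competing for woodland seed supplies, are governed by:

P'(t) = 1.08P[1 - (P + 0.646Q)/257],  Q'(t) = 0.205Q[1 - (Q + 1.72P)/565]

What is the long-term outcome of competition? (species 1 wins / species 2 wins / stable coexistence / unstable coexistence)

Compare the nullcline intercepts: K1/α12 = 257/0.646 = 398 < K2 = 565; K2/α21 = 565/1.72 = 328 > K1 = 257.
Since the inequalities point opposite ways, species 2 can invade but species 1 cannot.

species 2 excludes species 1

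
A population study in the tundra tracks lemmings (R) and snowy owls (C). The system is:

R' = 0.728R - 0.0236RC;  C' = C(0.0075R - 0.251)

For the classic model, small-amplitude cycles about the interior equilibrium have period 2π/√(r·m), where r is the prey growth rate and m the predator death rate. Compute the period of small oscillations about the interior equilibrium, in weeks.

T ≈ 14.7 weeks

Here r = 0.728 and m = 0.251, so r·m = 0.183.
ω = √0.183 = 0.427 per week, hence T = 2π/ω ≈ 14.7 weeks.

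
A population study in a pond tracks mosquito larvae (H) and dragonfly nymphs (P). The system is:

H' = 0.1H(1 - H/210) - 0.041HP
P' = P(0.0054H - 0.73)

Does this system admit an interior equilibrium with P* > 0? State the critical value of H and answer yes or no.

The predator equation gives dP/dt > 0 only when H > 0.73/0.0054 = 135.
Without the predator, H → K = 210. Since 210 > 135, the predator can invade and persist.

Threshold H = 135; K > 135, so yes, the predator persists.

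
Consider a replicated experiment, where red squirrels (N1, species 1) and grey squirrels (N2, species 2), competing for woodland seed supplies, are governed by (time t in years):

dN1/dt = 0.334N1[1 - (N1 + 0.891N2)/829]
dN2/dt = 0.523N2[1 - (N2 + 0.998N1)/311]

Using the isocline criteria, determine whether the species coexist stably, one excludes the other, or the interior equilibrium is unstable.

species 1 excludes species 2

Compare the nullcline intercepts: K1/α12 = 829/0.891 = 930 > K2 = 311; K2/α21 = 311/0.998 = 312 < K1 = 829.
Since the inequalities point opposite ways, species 1 can invade but species 2 cannot.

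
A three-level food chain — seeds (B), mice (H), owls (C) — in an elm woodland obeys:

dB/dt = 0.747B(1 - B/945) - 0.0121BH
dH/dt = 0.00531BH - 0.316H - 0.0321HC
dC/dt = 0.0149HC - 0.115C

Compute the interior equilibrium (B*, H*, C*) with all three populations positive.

From dC/dt = 0: 0.0149H* = 0.115, so H* = 7.72.
From dB/dt = 0: 0.747(1 - B*/945) = 0.0121·7.72, giving B* = 945·(1 - 0.125) = 827.
From dH/dt = 0: 0.00531·827 - 0.316 = 0.0321C*, so C* = 4.07/0.0321 = 127.

B* ≈ 827, H* ≈ 7.72, C* ≈ 127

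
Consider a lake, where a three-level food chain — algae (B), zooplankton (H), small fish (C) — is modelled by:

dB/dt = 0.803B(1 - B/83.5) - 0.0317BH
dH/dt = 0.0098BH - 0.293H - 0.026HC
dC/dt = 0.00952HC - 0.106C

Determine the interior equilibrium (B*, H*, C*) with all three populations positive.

From dC/dt = 0: 0.00952H* = 0.106, so H* = 11.1.
From dB/dt = 0: 0.803(1 - B*/83.5) = 0.0317·11.1, giving B* = 83.5·(1 - 0.44) = 46.8.
From dH/dt = 0: 0.0098·46.8 - 0.293 = 0.026C*, so C* = 0.166/0.026 = 6.37.

B* ≈ 46.8, H* ≈ 11.1, C* ≈ 6.37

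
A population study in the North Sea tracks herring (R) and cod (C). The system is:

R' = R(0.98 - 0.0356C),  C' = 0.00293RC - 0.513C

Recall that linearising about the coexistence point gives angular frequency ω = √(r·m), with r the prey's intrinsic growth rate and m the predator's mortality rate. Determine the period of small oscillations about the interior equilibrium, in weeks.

T ≈ 8.86 weeks

Here r = 0.98 and m = 0.513, so r·m = 0.503.
ω = √0.503 = 0.709 per week, hence T = 2π/ω ≈ 8.86 weeks.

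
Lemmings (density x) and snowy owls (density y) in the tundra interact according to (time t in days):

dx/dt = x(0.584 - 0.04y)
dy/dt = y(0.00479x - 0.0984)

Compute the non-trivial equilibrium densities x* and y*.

Set dy/dt = 0 with y > 0: 0.00479x - 0.0984 = 0, so x* = 0.0984/0.00479 = 20.5.
Set dx/dt = 0 with x > 0: 0.584 - 0.04y = 0, so y* = 0.584/0.04 = 14.6.

x* ≈ 20.5, y* ≈ 14.6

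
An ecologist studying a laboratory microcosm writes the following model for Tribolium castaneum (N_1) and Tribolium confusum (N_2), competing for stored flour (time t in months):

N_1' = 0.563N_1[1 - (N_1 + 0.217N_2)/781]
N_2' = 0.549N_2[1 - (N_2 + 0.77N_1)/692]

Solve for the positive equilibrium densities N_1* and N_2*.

Setting both brackets to zero gives the nullclines N_1 + 0.217N_2 = 781 and 0.77N_1 + N_2 = 692.
Substituting N_2 = 692 - 0.77N_1 into the first: N_1(1 - 0.217·0.77) = 781 - 0.217·692.
So N_1* = 631/0.833 = 757, and then N_2* = 692 - 0.77·757 = 109.

N_1* ≈ 757, N_2* ≈ 109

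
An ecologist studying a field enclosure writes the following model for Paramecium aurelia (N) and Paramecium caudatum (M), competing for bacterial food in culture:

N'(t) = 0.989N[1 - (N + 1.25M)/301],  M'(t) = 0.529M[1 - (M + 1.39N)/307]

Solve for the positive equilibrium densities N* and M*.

N* ≈ 112, M* ≈ 151

Setting both brackets to zero gives the nullclines N + 1.25M = 301 and 1.39N + M = 307.
Substituting M = 307 - 1.39N into the first: N(1 - 1.25·1.39) = 301 - 1.25·307.
So N* = -82.8/-0.737 = 112, and then M* = 307 - 1.39·112 = 151.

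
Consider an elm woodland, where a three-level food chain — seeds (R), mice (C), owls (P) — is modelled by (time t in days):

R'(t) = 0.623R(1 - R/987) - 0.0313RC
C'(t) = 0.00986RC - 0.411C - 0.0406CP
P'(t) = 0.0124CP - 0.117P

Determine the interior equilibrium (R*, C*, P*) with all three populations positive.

From dP/dt = 0: 0.0124C* = 0.117, so C* = 9.44.
From dR/dt = 0: 0.623(1 - R*/987) = 0.0313·9.44, giving R* = 987·(1 - 0.474) = 519.
From dC/dt = 0: 0.00986·519 - 0.411 = 0.0406P*, so P* = 4.71/0.0406 = 116.

R* ≈ 519, C* ≈ 9.44, P* ≈ 116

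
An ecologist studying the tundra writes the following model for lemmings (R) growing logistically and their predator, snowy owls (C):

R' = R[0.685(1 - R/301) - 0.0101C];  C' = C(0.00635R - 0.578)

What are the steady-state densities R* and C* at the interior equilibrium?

R* ≈ 91, C* ≈ 47.3

From dC/dt = 0 with C > 0: 0.00635R* = 0.578, so R* = 91.
Substitute into dR/dt = 0: 0.685(1 - 91/301) = 0.0101C*.
The bracket is 0.698, giving C* = 0.478/0.0101 = 47.3.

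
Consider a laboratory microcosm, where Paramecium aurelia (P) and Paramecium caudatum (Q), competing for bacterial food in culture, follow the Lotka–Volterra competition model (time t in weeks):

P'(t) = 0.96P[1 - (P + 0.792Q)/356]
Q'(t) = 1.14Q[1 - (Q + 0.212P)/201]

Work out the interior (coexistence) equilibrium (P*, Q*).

P* ≈ 237, Q* ≈ 151

Setting both brackets to zero gives the nullclines P + 0.792Q = 356 and 0.212P + Q = 201.
Substituting Q = 201 - 0.212P into the first: P(1 - 0.792·0.212) = 356 - 0.792·201.
So P* = 197/0.832 = 237, and then Q* = 201 - 0.212·237 = 151.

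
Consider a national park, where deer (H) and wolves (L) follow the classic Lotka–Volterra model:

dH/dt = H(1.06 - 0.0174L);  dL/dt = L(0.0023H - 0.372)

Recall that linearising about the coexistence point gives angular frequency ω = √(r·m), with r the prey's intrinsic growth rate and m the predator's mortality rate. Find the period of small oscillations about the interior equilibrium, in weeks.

Here r = 1.06 and m = 0.372, so r·m = 0.394.
ω = √0.394 = 0.628 per week, hence T = 2π/ω ≈ 10 weeks.

T ≈ 10 weeks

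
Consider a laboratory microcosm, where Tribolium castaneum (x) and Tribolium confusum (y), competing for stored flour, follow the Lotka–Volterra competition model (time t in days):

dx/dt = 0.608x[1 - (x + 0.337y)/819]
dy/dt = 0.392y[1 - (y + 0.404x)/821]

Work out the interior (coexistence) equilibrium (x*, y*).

x* ≈ 628, y* ≈ 567

Setting both brackets to zero gives the nullclines x + 0.337y = 819 and 0.404x + y = 821.
Substituting y = 821 - 0.404x into the first: x(1 - 0.337·0.404) = 819 - 0.337·821.
So x* = 542/0.864 = 628, and then y* = 821 - 0.404·628 = 567.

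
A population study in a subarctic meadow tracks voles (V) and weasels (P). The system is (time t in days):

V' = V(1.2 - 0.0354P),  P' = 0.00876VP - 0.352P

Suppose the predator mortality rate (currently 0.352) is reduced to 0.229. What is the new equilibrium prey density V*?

V* ≈ 26.1

At the interior fixed point, setting dP/dt = 0 with P > 0 fixes V* = (predator death rate)/(VP coefficient) — independent of the other coefficients.
With the change, V* = 0.229/0.00876 = 26.1; it falls from 40.2.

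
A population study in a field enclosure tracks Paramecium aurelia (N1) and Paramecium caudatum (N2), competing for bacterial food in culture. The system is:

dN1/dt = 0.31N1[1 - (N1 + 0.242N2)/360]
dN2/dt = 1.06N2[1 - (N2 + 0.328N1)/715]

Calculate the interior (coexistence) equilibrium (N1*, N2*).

Setting both brackets to zero gives the nullclines N1 + 0.242N2 = 360 and 0.328N1 + N2 = 715.
Substituting N2 = 715 - 0.328N1 into the first: N1(1 - 0.242·0.328) = 360 - 0.242·715.
So N1* = 187/0.921 = 203, and then N2* = 715 - 0.328·203 = 648.

N1* ≈ 203, N2* ≈ 648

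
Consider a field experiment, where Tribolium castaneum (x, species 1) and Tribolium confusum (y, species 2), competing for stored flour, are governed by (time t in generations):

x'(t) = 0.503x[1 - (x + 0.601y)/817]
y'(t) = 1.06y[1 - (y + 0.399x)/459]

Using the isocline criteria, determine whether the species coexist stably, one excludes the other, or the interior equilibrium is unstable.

stable coexistence

Compare the nullcline intercepts: K1/α12 = 817/0.601 = 1360 > K2 = 459; K2/α21 = 459/0.399 = 1150 > K1 = 817.
Since both inequalities hold, each species can invade when rare, so the interior equilibrium is stable.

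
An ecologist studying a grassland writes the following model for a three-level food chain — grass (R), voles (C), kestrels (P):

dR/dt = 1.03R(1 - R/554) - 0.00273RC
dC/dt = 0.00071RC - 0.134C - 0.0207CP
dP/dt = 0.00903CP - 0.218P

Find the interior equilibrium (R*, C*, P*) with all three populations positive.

From dP/dt = 0: 0.00903C* = 0.218, so C* = 24.1.
From dR/dt = 0: 1.03(1 - R*/554) = 0.00273·24.1, giving R* = 554·(1 - 0.064) = 519.
From dC/dt = 0: 0.00071·519 - 0.134 = 0.0207P*, so P* = 0.234/0.0207 = 11.3.

R* ≈ 519, C* ≈ 24.1, P* ≈ 11.3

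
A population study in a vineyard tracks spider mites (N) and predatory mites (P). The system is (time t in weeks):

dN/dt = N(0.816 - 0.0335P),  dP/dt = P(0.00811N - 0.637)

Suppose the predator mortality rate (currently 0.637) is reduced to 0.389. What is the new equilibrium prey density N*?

N* ≈ 48

At the interior fixed point, setting dP/dt = 0 with P > 0 fixes N* = (predator death rate)/(NP coefficient) — independent of the other coefficients.
With the change, N* = 0.389/0.00811 = 48; it falls from 78.5.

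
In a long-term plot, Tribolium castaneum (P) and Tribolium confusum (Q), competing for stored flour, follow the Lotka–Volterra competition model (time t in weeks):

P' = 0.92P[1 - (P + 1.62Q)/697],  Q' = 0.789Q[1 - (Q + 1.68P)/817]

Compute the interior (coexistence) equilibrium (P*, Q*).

P* ≈ 364, Q* ≈ 206

Setting both brackets to zero gives the nullclines P + 1.62Q = 697 and 1.68P + Q = 817.
Substituting Q = 817 - 1.68P into the first: P(1 - 1.62·1.68) = 697 - 1.62·817.
So P* = -627/-1.72 = 364, and then Q* = 817 - 1.68·364 = 206.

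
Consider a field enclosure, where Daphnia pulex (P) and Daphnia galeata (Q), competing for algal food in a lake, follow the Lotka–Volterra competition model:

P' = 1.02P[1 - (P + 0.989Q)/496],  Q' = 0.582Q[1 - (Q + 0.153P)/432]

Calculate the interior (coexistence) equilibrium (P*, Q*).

Setting both brackets to zero gives the nullclines P + 0.989Q = 496 and 0.153P + Q = 432.
Substituting Q = 432 - 0.153P into the first: P(1 - 0.989·0.153) = 496 - 0.989·432.
So P* = 68.8/0.849 = 81, and then Q* = 432 - 0.153·81 = 420.

P* ≈ 81, Q* ≈ 420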